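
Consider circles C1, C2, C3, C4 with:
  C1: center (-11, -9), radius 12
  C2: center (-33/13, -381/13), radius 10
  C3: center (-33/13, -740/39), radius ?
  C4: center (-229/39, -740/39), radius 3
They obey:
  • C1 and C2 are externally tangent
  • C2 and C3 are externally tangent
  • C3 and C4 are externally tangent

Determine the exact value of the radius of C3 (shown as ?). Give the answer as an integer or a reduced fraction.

1. [ext C2·C3]  r_C3² + 20r_C3 − 61/9 = 0  ⇒  r_C3 = 1/3 (r>0 drops 1)
2. [ext C3·C4]  r_C3² + 6r_C3 − 19/9 = 0  ⇒  r_C3 = 1/3 (r>0 drops 1)

1/3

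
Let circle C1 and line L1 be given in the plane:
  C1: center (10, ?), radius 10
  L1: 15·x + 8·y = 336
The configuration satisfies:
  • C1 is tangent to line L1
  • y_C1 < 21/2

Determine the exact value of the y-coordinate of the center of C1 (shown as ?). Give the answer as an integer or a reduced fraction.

1. [C1‖L1]  y_C1² − (93/2)y_C1 + 89 = 0  ⇒  y_C1 = 2 or 89/2
2. given y_C1 < 21/2: keep 2

2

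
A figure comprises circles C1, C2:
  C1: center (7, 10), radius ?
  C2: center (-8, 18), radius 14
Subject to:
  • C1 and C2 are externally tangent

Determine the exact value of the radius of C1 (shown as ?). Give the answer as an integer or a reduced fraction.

3

1. [ext C1·C2]  r_C1² + 28r_C1 − 93 = 0  ⇒  r_C1 = 3 (r>0 drops 1)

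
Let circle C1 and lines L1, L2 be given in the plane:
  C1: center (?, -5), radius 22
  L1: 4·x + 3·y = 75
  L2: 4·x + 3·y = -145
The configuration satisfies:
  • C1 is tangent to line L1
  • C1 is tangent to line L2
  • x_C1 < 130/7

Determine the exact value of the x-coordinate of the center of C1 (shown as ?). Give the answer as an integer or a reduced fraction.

1. [C1‖L1]  x_C1² − 45x_C1 − 250 = 0  ⇒  x_C1 = -5 or 50
2. [C1‖L2]  x_C1² + 65x_C1 + 300 = 0  ⇒  x_C1 = -60 or -5

-5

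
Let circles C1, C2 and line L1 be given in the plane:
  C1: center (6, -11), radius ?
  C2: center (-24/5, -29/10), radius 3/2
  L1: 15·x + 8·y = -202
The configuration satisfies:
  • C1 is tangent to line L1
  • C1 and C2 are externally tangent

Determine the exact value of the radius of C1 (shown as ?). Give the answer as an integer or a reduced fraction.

12

1. [C1‖L1]  r_C1² − 144 = 0  ⇒  r_C1 = 12 (r>0 drops 1)
2. [ext C1·C2]  r_C1² + 3r_C1 − 180 = 0  ⇒  r_C1 = 12 (r>0 drops 1)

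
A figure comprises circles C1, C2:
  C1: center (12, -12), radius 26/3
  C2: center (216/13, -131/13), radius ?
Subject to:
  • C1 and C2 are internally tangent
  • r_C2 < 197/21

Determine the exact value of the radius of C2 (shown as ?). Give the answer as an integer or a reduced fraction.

1. [int C1,C2]  r_C2² − (52/3)r_C2 + 451/9 = 0  ⇒  r_C2 = 11/3 or 41/3
2. given r_C2 < 197/21: keep 11/3

11/3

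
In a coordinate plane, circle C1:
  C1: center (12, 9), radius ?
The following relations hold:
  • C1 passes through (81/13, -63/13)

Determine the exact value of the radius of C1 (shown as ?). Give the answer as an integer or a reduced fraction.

15

1. [C1∋P]  r_C1² − 225 = 0  ⇒  r_C1 = 15 (r>0 drops 1)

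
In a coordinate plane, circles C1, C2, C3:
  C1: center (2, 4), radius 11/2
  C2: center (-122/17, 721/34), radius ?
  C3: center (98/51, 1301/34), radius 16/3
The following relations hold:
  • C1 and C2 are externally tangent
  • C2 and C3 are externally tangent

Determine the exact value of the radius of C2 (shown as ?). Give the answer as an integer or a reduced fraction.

1. [ext C1·C2]  r_C2² + 11r_C2 − 350 = 0  ⇒  r_C2 = 14 (r>0 drops 1)
2. [ext C2·C3]  r_C2² + (32/3)r_C2 − 1036/3 = 0  ⇒  r_C2 = 14 (r>0 drops 1)

14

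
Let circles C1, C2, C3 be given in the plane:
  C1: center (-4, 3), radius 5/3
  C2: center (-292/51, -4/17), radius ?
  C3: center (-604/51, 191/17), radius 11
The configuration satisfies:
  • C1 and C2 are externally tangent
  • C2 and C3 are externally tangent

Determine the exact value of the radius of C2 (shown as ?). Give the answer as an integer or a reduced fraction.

1. [ext C1·C2]  r_C2² + (10/3)r_C2 − 32/3 = 0  ⇒  r_C2 = 2 (r>0 drops 1)
2. [ext C2·C3]  r_C2² + 22r_C2 − 48 = 0  ⇒  r_C2 = 2 (r>0 drops 1)

2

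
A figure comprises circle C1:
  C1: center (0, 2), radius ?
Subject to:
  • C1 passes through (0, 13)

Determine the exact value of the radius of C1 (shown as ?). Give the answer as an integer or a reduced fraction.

1. [C1∋P]  r_C1² − 121 = 0  ⇒  r_C1 = 11 (r>0 drops 1)

11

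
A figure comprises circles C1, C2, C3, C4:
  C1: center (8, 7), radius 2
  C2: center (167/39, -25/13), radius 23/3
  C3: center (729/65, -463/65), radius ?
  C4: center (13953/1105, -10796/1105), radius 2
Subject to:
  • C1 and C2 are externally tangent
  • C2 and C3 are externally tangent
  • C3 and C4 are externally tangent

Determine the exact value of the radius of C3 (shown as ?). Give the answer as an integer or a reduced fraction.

1. [ext C2·C3]  r_C3² + (46/3)r_C3 − 49/3 = 0  ⇒  r_C3 = 1 (r>0 drops 1)
2. [ext C3·C4]  r_C3² + 4r_C3 − 5 = 0  ⇒  r_C3 = 1 (r>0 drops 1)

1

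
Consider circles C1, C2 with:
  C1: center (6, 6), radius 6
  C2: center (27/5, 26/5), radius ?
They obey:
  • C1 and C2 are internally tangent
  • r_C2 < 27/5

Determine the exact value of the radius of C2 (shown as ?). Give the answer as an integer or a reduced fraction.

1. [int C1,C2]  r_C2² − 12r_C2 + 35 = 0  ⇒  r_C2 = 5 or 7
2. given r_C2 < 27/5: keep 5

5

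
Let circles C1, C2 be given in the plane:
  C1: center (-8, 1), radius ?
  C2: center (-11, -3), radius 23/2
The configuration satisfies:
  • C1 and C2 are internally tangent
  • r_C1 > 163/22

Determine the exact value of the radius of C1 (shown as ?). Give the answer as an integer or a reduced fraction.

33/2

1. [int C1,C2]  r_C1² − 23r_C1 + 429/4 = 0  ⇒  r_C1 = 13/2 or 33/2
2. given r_C1 > 163/22: keep 33/2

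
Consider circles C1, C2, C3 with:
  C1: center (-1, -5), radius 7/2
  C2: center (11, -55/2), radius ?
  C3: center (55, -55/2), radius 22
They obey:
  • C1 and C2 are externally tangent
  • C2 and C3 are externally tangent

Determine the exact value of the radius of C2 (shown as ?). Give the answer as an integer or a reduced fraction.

1. [ext C1·C2]  r_C2² + 7r_C2 − 638 = 0  ⇒  r_C2 = 22 (r>0 drops 1)
2. [ext C2·C3]  r_C2² + 44r_C2 − 1452 = 0  ⇒  r_C2 = 22 (r>0 drops 1)

22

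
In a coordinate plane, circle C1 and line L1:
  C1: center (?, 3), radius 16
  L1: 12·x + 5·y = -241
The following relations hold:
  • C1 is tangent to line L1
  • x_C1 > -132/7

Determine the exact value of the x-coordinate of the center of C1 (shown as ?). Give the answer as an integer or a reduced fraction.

1. [C1‖L1]  x_C1² + (128/3)x_C1 + 464/3 = 0  ⇒  x_C1 = -116/3 or -4
2. given x_C1 > -132/7: keep -4

-4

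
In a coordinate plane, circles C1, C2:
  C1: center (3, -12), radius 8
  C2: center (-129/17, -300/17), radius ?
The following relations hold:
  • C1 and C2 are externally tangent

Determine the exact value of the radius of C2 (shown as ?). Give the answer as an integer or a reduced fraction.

1. [ext C1·C2]  r_C2² + 16r_C2 − 80 = 0  ⇒  r_C2 = 4 (r>0 drops 1)

4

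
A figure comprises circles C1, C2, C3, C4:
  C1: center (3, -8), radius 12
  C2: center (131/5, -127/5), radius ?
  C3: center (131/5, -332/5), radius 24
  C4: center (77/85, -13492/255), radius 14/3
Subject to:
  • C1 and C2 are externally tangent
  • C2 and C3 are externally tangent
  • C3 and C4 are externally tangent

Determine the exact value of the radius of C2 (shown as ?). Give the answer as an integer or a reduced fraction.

1. [ext C1·C2]  r_C2² + 24r_C2 − 697 = 0  ⇒  r_C2 = 17 (r>0 drops 1)
2. [ext C2·C3]  r_C2² + 48r_C2 − 1105 = 0  ⇒  r_C2 = 17 (r>0 drops 1)

17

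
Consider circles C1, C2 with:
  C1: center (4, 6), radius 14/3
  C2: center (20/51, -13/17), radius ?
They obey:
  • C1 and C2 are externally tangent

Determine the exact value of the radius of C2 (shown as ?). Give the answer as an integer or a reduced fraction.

3

1. [ext C1·C2]  r_C2² + (28/3)r_C2 − 37 = 0  ⇒  r_C2 = 3 (r>0 drops 1)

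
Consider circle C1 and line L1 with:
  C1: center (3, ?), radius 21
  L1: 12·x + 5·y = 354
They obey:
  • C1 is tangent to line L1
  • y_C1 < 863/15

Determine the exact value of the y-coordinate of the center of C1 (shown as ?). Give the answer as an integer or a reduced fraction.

1. [C1‖L1]  y_C1² − (636/5)y_C1 + 5319/5 = 0  ⇒  y_C1 = 9 or 591/5
2. given y_C1 < 863/15: keep 9

9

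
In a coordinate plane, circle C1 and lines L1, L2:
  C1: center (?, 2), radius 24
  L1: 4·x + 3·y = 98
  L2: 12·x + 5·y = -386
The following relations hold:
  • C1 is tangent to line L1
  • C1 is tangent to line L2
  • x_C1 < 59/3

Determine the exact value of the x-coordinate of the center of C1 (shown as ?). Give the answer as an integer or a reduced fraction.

-7

1. [C1‖L1]  x_C1² − 46x_C1 − 371 = 0  ⇒  x_C1 = -7 or 53
2. [C1‖L2]  x_C1² + 66x_C1 + 413 = 0  ⇒  x_C1 = -59 or -7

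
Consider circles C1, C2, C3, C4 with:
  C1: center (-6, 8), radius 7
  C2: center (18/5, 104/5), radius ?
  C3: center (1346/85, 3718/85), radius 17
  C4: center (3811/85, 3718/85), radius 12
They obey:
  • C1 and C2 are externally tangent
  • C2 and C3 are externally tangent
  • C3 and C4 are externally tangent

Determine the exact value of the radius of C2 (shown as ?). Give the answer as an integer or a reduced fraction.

1. [ext C1·C2]  r_C2² + 14r_C2 − 207 = 0  ⇒  r_C2 = 9 (r>0 drops 1)
2. [ext C2·C3]  r_C2² + 34r_C2 − 387 = 0  ⇒  r_C2 = 9 (r>0 drops 1)

9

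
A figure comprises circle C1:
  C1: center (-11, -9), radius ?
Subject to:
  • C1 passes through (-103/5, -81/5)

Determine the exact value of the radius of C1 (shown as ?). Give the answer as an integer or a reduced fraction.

12

1. [C1∋P]  r_C1² − 144 = 0  ⇒  r_C1 = 12 (r>0 drops 1)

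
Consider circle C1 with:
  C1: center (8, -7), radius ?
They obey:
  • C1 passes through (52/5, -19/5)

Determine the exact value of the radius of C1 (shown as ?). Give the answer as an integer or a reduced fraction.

4

1. [C1∋P]  r_C1² − 16 = 0  ⇒  r_C1 = 4 (r>0 drops 1)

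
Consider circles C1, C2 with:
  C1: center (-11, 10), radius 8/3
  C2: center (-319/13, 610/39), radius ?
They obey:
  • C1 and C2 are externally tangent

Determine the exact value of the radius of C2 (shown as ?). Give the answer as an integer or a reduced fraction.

1. [ext C1·C2]  r_C2² + (16/3)r_C2 − 208 = 0  ⇒  r_C2 = 12 (r>0 drops 1)

12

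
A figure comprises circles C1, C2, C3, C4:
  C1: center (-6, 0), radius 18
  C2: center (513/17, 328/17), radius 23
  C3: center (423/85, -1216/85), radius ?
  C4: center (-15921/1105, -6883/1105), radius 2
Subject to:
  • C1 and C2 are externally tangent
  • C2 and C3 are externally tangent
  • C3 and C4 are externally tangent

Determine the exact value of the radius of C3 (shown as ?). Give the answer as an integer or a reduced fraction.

1. [ext C2·C3]  r_C3² + 46r_C3 − 1235 = 0  ⇒  r_C3 = 19 (r>0 drops 1)
2. [ext C3·C4]  r_C3² + 4r_C3 − 437 = 0  ⇒  r_C3 = 19 (r>0 drops 1)

19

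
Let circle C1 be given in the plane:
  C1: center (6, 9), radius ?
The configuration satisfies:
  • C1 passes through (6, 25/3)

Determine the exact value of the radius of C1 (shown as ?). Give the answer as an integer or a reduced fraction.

2/3

1. [C1∋P]  r_C1² − 4/9 = 0  ⇒  r_C1 = 2/3 (r>0 drops 1)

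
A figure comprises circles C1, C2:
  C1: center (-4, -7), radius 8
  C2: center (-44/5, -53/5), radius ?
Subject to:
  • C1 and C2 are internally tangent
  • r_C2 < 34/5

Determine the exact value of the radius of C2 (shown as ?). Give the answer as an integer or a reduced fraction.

2

1. [int C1,C2]  r_C2² − 16r_C2 + 28 = 0  ⇒  r_C2 = 2 or 14
2. given r_C2 < 34/5: keep 2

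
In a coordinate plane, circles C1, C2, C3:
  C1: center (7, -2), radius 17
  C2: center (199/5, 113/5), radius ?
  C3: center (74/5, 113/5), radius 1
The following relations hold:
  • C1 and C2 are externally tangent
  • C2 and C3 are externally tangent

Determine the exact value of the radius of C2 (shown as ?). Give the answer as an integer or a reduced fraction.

24

1. [ext C1·C2]  r_C2² + 34r_C2 − 1392 = 0  ⇒  r_C2 = 24 (r>0 drops 1)
2. [ext C2·C3]  r_C2² + 2r_C2 − 624 = 0  ⇒  r_C2 = 24 (r>0 drops 1)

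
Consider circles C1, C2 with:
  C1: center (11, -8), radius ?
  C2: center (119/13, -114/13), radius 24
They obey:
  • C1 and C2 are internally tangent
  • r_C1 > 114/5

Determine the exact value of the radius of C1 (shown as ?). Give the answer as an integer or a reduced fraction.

26

1. [int C1,C2]  r_C1² − 48r_C1 + 572 = 0  ⇒  r_C1 = 22 or 26
2. given r_C1 > 114/5: keep 26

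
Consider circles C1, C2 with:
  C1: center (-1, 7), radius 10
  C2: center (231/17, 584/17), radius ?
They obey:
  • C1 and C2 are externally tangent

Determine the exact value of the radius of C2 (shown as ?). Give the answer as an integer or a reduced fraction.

1. [ext C1·C2]  r_C2² + 20r_C2 − 861 = 0  ⇒  r_C2 = 21 (r>0 drops 1)

21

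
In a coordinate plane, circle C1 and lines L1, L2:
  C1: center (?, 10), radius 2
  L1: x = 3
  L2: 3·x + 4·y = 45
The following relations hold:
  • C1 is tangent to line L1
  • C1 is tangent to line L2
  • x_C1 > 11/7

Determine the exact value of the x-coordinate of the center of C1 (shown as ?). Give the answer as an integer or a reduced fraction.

5

1. [C1‖L1]  x_C1² − 6x_C1 + 5 = 0  ⇒  x_C1 = 1 or 5
2. [C1‖L2]  x_C1² − (10/3)x_C1 − 25/3 = 0  ⇒  x_C1 = -5/3 or 5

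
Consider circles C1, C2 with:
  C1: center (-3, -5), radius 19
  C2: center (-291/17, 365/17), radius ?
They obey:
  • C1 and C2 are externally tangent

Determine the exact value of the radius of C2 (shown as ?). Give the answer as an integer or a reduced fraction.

1. [ext C1·C2]  r_C2² + 38r_C2 − 539 = 0  ⇒  r_C2 = 11 (r>0 drops 1)

11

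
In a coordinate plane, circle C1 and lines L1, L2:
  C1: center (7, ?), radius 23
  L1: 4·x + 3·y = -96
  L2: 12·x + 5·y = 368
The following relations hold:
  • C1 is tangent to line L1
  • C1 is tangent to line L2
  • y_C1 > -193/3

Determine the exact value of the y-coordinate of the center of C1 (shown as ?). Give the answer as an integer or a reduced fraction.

-3

1. [C1‖L1]  y_C1² + (248/3)y_C1 + 239 = 0  ⇒  y_C1 = -239/3 or -3
2. [C1‖L2]  y_C1² − (568/5)y_C1 − 1749/5 = 0  ⇒  y_C1 = -3 or 583/5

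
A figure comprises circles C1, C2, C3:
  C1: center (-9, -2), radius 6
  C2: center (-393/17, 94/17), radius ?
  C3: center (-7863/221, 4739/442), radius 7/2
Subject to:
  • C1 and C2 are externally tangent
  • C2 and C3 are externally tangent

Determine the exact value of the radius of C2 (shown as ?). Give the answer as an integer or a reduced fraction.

1. [ext C1·C2]  r_C2² + 12r_C2 − 220 = 0  ⇒  r_C2 = 10 (r>0 drops 1)
2. [ext C2·C3]  r_C2² + 7r_C2 − 170 = 0  ⇒  r_C2 = 10 (r>0 drops 1)

10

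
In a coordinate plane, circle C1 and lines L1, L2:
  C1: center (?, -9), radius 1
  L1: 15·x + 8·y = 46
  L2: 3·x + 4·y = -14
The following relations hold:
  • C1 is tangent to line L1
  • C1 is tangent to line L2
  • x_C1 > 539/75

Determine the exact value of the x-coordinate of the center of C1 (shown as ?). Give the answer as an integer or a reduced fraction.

9

1. [C1‖L1]  x_C1² − (236/15)x_C1 + 303/5 = 0  ⇒  x_C1 = 101/15 or 9
2. [C1‖L2]  x_C1² − (44/3)x_C1 + 51 = 0  ⇒  x_C1 = 17/3 or 9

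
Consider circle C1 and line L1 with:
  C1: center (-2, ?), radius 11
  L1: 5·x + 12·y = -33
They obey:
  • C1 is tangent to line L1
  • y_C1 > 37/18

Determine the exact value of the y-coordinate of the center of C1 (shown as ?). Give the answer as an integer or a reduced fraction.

10

1. [C1‖L1]  y_C1² + (23/6)y_C1 − 415/3 = 0  ⇒  y_C1 = -83/6 or 10
2. given y_C1 > 37/18: keep 10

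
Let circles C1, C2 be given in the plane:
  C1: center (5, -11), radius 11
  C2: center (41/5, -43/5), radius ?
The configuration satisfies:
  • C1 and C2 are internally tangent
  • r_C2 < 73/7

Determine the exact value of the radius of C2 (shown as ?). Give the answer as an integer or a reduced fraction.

7

1. [int C1,C2]  r_C2² − 22r_C2 + 105 = 0  ⇒  r_C2 = 7 or 15
2. given r_C2 < 73/7: keep 7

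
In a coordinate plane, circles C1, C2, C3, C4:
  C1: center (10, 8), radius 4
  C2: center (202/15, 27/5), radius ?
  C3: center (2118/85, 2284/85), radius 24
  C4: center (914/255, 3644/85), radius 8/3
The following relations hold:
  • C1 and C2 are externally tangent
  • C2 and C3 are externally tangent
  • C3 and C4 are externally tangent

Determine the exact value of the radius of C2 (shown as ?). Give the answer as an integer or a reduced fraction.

1/3

1. [ext C1·C2]  r_C2² + 8r_C2 − 25/9 = 0  ⇒  r_C2 = 1/3 (r>0 drops 1)
2. [ext C2·C3]  r_C2² + 48r_C2 − 145/9 = 0  ⇒  r_C2 = 1/3 (r>0 drops 1)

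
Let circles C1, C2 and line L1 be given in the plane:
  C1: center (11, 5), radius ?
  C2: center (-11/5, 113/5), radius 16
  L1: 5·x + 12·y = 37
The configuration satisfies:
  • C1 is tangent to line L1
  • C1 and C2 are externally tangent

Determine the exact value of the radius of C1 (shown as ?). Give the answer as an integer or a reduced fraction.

1. [C1‖L1]  r_C1² − 36 = 0  ⇒  r_C1 = 6 (r>0 drops 1)
2. [ext C1·C2]  r_C1² + 32r_C1 − 228 = 0  ⇒  r_C1 = 6 (r>0 drops 1)

6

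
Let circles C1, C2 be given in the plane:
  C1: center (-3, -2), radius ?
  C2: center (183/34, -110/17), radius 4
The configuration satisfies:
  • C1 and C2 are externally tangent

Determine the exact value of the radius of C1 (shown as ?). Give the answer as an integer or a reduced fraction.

11/2

1. [ext C1·C2]  r_C1² + 8r_C1 − 297/4 = 0  ⇒  r_C1 = 11/2 (r>0 drops 1)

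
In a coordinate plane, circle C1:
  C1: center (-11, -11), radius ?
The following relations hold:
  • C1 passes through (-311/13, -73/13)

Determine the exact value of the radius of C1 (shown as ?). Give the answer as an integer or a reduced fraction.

1. [C1∋P]  r_C1² − 196 = 0  ⇒  r_C1 = 14 (r>0 drops 1)

14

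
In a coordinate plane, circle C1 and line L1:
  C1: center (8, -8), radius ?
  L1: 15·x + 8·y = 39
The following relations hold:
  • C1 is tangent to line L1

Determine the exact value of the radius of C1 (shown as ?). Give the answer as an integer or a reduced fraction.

1. [C1‖L1]  r_C1² − 1 = 0  ⇒  r_C1 = 1 (r>0 drops 1)

1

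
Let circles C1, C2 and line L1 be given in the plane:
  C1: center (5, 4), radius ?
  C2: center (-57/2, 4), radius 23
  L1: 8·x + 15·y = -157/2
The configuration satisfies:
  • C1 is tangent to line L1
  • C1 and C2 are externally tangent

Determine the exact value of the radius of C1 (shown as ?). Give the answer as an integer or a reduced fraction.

1. [C1‖L1]  r_C1² − 441/4 = 0  ⇒  r_C1 = 21/2 (r>0 drops 1)
2. [ext C1·C2]  r_C1² + 46r_C1 − 2373/4 = 0  ⇒  r_C1 = 21/2 (r>0 drops 1)

21/2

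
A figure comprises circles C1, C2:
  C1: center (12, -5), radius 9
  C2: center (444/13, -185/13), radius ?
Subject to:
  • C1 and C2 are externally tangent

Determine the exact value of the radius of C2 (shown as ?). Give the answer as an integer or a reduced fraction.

15

1. [ext C1·C2]  r_C2² + 18r_C2 − 495 = 0  ⇒  r_C2 = 15 (r>0 drops 1)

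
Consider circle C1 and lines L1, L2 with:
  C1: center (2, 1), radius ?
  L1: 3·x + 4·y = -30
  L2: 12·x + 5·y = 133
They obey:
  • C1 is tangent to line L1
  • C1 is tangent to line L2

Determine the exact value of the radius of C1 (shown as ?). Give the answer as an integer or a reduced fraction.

8

1. [C1‖L1]  r_C1² − 64 = 0  ⇒  r_C1 = 8 (r>0 drops 1)
2. [C1‖L2]  r_C1² − 64 = 0  ⇒  r_C1 = 8 (r>0 drops 1)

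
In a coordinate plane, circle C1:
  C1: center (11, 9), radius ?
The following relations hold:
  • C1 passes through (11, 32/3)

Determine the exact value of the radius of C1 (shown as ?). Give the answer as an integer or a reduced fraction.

1. [C1∋P]  r_C1² − 25/9 = 0  ⇒  r_C1 = 5/3 (r>0 drops 1)

5/3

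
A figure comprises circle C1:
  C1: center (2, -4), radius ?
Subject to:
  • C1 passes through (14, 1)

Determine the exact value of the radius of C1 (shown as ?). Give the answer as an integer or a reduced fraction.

1. [C1∋P]  r_C1² − 169 = 0  ⇒  r_C1 = 13 (r>0 drops 1)

13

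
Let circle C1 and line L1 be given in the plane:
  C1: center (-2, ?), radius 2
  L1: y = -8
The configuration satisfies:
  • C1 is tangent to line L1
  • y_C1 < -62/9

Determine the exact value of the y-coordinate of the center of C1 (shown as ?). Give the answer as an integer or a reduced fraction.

-10

1. [C1‖L1]  y_C1² + 16y_C1 + 60 = 0  ⇒  y_C1 = -10 or -6
2. given y_C1 < -62/9: keep -10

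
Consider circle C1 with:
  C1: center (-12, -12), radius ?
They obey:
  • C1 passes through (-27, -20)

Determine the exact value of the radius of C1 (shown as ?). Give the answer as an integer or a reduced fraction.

17

1. [C1∋P]  r_C1² − 289 = 0  ⇒  r_C1 = 17 (r>0 drops 1)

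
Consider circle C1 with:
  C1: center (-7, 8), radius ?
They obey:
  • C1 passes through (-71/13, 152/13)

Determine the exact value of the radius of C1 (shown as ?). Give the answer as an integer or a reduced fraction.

1. [C1∋P]  r_C1² − 16 = 0  ⇒  r_C1 = 4 (r>0 drops 1)

4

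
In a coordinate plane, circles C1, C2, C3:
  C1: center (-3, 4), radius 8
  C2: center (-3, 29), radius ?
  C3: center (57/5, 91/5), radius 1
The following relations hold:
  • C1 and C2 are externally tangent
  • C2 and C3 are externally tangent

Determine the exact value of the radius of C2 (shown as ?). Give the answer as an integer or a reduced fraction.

17

1. [ext C1·C2]  r_C2² + 16r_C2 − 561 = 0  ⇒  r_C2 = 17 (r>0 drops 1)
2. [ext C2·C3]  r_C2² + 2r_C2 − 323 = 0  ⇒  r_C2 = 17 (r>0 drops 1)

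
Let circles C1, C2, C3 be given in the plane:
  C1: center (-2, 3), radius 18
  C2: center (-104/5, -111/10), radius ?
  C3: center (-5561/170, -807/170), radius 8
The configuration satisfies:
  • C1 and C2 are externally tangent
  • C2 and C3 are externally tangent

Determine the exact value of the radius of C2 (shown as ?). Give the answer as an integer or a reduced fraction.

1. [ext C1·C2]  r_C2² + 36r_C2 − 913/4 = 0  ⇒  r_C2 = 11/2 (r>0 drops 1)
2. [ext C2·C3]  r_C2² + 16r_C2 − 473/4 = 0  ⇒  r_C2 = 11/2 (r>0 drops 1)

11/2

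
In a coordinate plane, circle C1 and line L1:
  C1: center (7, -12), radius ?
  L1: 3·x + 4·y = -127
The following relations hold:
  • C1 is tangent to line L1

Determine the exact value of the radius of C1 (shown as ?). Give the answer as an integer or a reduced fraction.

1. [C1‖L1]  r_C1² − 400 = 0  ⇒  r_C1 = 20 (r>0 drops 1)

20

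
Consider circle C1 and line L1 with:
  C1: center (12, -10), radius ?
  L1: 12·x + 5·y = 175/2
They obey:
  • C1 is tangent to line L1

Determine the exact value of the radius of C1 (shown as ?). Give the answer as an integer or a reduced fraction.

1. [C1‖L1]  r_C1² − 1/4 = 0  ⇒  r_C1 = 1/2 (r>0 drops 1)

1/2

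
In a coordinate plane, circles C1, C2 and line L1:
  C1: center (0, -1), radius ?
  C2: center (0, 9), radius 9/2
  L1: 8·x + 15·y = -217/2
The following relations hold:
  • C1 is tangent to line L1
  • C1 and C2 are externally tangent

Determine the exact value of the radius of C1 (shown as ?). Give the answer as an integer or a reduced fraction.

1. [C1‖L1]  r_C1² − 121/4 = 0  ⇒  r_C1 = 11/2 (r>0 drops 1)
2. [ext C1·C2]  r_C1² + 9r_C1 − 319/4 = 0  ⇒  r_C1 = 11/2 (r>0 drops 1)

11/2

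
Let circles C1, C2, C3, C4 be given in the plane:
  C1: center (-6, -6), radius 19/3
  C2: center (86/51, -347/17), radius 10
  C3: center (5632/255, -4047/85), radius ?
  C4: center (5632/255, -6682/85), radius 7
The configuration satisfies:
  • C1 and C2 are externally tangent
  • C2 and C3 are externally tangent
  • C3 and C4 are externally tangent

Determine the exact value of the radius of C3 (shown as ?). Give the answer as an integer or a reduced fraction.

24

1. [ext C2·C3]  r_C3² + 20r_C3 − 1056 = 0  ⇒  r_C3 = 24 (r>0 drops 1)
2. [ext C3·C4]  r_C3² + 14r_C3 − 912 = 0  ⇒  r_C3 = 24 (r>0 drops 1)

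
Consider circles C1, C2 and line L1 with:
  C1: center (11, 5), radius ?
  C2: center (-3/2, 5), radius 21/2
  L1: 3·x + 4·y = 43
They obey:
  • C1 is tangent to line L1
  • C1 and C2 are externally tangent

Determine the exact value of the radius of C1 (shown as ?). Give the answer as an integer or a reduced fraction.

2

1. [C1‖L1]  r_C1² − 4 = 0  ⇒  r_C1 = 2 (r>0 drops 1)
2. [ext C1·C2]  r_C1² + 21r_C1 − 46 = 0  ⇒  r_C1 = 2 (r>0 drops 1)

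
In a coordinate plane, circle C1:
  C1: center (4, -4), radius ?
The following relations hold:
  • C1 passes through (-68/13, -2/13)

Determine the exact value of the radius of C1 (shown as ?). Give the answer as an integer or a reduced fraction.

10

1. [C1∋P]  r_C1² − 100 = 0  ⇒  r_C1 = 10 (r>0 drops 1)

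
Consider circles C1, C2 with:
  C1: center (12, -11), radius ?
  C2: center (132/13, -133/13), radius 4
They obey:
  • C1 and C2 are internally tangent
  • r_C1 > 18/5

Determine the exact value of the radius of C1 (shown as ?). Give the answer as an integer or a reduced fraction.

6

1. [int C1,C2]  r_C1² − 8r_C1 + 12 = 0  ⇒  r_C1 = 2 or 6
2. given r_C1 > 18/5: keep 6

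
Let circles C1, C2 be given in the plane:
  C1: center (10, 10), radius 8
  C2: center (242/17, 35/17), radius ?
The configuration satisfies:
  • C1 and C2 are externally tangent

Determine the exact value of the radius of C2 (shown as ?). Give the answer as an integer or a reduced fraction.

1. [ext C1·C2]  r_C2² + 16r_C2 − 17 = 0  ⇒  r_C2 = 1 (r>0 drops 1)

1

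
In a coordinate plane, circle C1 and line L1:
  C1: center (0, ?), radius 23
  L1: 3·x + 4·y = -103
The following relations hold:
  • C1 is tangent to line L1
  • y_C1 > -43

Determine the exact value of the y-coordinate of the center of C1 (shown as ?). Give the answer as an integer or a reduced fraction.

1. [C1‖L1]  y_C1² + (103/2)y_C1 − 327/2 = 0  ⇒  y_C1 = -109/2 or 3
2. given y_C1 > -43: keep 3

3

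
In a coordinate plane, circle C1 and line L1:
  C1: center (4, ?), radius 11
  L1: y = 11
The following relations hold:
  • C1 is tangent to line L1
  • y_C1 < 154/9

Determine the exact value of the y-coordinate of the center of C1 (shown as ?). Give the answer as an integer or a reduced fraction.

0

1. [C1‖L1]  y_C1² − 22y_C1 = 0  ⇒  y_C1 = 0 or 22
2. given y_C1 < 154/9: keep 0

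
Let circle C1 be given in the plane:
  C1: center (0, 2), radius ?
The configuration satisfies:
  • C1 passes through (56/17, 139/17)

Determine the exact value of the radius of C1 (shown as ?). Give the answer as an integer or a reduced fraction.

7

1. [C1∋P]  r_C1² − 49 = 0  ⇒  r_C1 = 7 (r>0 drops 1)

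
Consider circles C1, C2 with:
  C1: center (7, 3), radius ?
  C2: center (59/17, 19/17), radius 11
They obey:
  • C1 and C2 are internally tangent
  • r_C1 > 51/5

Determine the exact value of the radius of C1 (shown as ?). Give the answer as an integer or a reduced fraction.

1. [int C1,C2]  r_C1² − 22r_C1 + 105 = 0  ⇒  r_C1 = 7 or 15
2. given r_C1 > 51/5: keep 15

15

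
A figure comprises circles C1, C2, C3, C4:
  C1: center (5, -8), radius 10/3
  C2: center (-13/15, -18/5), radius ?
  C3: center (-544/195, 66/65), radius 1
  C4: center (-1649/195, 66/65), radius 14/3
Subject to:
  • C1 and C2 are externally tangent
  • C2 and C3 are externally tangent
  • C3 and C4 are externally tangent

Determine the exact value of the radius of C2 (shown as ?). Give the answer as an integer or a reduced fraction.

4

1. [ext C1·C2]  r_C2² + (20/3)r_C2 − 128/3 = 0  ⇒  r_C2 = 4 (r>0 drops 1)
2. [ext C2·C3]  r_C2² + 2r_C2 − 24 = 0  ⇒  r_C2 = 4 (r>0 drops 1)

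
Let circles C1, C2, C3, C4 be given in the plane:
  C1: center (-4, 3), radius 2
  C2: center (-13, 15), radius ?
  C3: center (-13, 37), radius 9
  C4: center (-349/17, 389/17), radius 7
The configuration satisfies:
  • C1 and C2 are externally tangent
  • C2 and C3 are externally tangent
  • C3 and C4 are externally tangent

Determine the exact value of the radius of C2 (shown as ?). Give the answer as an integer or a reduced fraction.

13

1. [ext C1·C2]  r_C2² + 4r_C2 − 221 = 0  ⇒  r_C2 = 13 (r>0 drops 1)
2. [ext C2·C3]  r_C2² + 18r_C2 − 403 = 0  ⇒  r_C2 = 13 (r>0 drops 1)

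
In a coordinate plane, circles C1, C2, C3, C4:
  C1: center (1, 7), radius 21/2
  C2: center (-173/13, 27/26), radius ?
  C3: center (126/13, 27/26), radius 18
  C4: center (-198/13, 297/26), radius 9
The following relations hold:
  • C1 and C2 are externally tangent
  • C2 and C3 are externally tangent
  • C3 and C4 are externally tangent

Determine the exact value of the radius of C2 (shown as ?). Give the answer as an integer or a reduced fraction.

1. [ext C1·C2]  r_C2² + 21r_C2 − 130 = 0  ⇒  r_C2 = 5 (r>0 drops 1)
2. [ext C2·C3]  r_C2² + 36r_C2 − 205 = 0  ⇒  r_C2 = 5 (r>0 drops 1)

5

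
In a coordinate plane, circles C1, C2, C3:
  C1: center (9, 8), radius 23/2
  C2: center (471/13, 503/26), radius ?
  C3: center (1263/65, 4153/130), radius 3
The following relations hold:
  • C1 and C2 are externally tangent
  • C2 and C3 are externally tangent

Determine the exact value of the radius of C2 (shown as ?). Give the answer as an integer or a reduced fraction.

18

1. [ext C1·C2]  r_C2² + 23r_C2 − 738 = 0  ⇒  r_C2 = 18 (r>0 drops 1)
2. [ext C2·C3]  r_C2² + 6r_C2 − 432 = 0  ⇒  r_C2 = 18 (r>0 drops 1)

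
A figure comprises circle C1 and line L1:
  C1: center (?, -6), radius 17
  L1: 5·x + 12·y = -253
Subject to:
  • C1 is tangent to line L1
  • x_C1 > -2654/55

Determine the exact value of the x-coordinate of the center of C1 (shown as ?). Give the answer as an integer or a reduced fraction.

8

1. [C1‖L1]  x_C1² + (362/5)x_C1 − 3216/5 = 0  ⇒  x_C1 = -402/5 or 8
2. given x_C1 > -2654/55: keep 8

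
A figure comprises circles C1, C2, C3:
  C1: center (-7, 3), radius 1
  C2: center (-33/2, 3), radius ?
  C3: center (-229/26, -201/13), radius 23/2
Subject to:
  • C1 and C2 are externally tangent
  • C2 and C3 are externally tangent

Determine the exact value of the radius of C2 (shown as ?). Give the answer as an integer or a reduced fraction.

1. [ext C1·C2]  r_C2² + 2r_C2 − 357/4 = 0  ⇒  r_C2 = 17/2 (r>0 drops 1)
2. [ext C2·C3]  r_C2² + 23r_C2 − 1071/4 = 0  ⇒  r_C2 = 17/2 (r>0 drops 1)

17/2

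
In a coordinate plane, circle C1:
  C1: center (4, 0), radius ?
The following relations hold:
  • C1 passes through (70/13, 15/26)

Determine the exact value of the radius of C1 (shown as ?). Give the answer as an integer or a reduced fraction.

3/2

1. [C1∋P]  r_C1² − 9/4 = 0  ⇒  r_C1 = 3/2 (r>0 drops 1)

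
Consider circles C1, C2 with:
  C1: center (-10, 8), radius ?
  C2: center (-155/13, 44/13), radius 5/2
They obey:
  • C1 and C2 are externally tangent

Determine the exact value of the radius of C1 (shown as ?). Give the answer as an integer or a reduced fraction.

5/2

1. [ext C1·C2]  r_C1² + 5r_C1 − 75/4 = 0  ⇒  r_C1 = 5/2 (r>0 drops 1)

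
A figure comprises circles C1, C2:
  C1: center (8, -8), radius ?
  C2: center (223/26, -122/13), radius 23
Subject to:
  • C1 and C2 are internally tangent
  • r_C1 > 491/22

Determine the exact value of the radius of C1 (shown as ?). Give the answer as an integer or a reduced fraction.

49/2

1. [int C1,C2]  r_C1² − 46r_C1 + 2107/4 = 0  ⇒  r_C1 = 43/2 or 49/2
2. given r_C1 > 491/22: keep 49/2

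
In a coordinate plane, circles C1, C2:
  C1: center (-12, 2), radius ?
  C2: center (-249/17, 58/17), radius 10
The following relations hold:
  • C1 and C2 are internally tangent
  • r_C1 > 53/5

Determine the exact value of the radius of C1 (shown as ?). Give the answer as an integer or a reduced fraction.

13

1. [int C1,C2]  r_C1² − 20r_C1 + 91 = 0  ⇒  r_C1 = 7 or 13
2. given r_C1 > 53/5: keep 13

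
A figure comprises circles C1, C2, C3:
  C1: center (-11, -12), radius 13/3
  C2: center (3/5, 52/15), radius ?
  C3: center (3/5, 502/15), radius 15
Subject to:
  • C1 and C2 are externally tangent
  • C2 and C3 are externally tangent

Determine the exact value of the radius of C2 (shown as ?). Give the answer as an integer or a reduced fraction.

1. [ext C1·C2]  r_C2² + (26/3)r_C2 − 355 = 0  ⇒  r_C2 = 15 (r>0 drops 1)
2. [ext C2·C3]  r_C2² + 30r_C2 − 675 = 0  ⇒  r_C2 = 15 (r>0 drops 1)

15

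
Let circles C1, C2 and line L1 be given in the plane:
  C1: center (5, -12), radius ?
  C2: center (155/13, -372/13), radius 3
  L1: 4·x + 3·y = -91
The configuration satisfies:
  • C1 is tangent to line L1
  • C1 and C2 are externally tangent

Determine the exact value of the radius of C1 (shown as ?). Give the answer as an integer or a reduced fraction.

1. [C1‖L1]  r_C1² − 225 = 0  ⇒  r_C1 = 15 (r>0 drops 1)
2. [ext C1·C2]  r_C1² + 6r_C1 − 315 = 0  ⇒  r_C1 = 15 (r>0 drops 1)

15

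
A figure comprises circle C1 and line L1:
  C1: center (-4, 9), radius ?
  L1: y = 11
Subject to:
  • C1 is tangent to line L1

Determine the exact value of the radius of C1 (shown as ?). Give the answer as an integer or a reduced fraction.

2

1. [C1‖L1]  r_C1² − 4 = 0  ⇒  r_C1 = 2 (r>0 drops 1)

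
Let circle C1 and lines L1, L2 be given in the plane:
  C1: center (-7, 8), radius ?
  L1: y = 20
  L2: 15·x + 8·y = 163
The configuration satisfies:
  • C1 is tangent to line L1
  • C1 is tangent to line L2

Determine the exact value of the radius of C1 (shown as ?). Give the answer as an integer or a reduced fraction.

12

1. [C1‖L1]  r_C1² − 144 = 0  ⇒  r_C1 = 12 (r>0 drops 1)
2. [C1‖L2]  r_C1² − 144 = 0  ⇒  r_C1 = 12 (r>0 drops 1)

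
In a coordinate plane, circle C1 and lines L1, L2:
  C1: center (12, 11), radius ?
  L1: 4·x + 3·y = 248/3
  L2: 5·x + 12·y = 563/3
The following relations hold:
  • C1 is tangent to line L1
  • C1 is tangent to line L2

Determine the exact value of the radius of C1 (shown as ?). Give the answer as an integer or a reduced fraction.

1. [C1‖L1]  r_C1² − 1/9 = 0  ⇒  r_C1 = 1/3 (r>0 drops 1)
2. [C1‖L2]  r_C1² − 1/9 = 0  ⇒  r_C1 = 1/3 (r>0 drops 1)

1/3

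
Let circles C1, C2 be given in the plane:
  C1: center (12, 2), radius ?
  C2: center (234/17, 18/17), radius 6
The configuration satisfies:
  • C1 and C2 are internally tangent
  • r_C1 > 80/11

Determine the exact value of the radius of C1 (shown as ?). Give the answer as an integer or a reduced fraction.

8

1. [int C1,C2]  r_C1² − 12r_C1 + 32 = 0  ⇒  r_C1 = 4 or 8
2. given r_C1 > 80/11: keep 8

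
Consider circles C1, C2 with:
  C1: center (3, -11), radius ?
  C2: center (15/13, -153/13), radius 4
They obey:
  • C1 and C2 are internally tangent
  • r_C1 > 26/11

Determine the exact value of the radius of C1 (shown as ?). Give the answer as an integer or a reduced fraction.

1. [int C1,C2]  r_C1² − 8r_C1 + 12 = 0  ⇒  r_C1 = 2 or 6
2. given r_C1 > 26/11: keep 6

6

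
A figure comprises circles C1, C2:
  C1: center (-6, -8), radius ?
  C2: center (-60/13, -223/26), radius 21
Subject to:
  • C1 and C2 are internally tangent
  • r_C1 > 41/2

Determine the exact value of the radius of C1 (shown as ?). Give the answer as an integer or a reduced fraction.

45/2

1. [int C1,C2]  r_C1² − 42r_C1 + 1755/4 = 0  ⇒  r_C1 = 39/2 or 45/2
2. given r_C1 > 41/2: keep 45/2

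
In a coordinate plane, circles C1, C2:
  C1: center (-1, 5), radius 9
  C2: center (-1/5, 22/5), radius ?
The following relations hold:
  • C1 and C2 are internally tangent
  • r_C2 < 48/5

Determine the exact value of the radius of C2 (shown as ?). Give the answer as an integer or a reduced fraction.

8

1. [int C1,C2]  r_C2² − 18r_C2 + 80 = 0  ⇒  r_C2 = 8 or 10
2. given r_C2 < 48/5: keep 8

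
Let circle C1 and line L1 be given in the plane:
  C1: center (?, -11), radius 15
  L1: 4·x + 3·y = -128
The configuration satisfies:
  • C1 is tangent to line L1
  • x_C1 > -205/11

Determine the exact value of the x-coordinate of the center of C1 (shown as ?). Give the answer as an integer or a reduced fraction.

1. [C1‖L1]  x_C1² + (95/2)x_C1 + 425/2 = 0  ⇒  x_C1 = -85/2 or -5
2. given x_C1 > -205/11: keep -5

-5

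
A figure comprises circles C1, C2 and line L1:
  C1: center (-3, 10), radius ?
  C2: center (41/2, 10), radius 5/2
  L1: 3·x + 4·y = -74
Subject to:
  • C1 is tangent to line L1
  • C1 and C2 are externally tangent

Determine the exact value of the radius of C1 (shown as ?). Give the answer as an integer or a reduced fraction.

21

1. [C1‖L1]  r_C1² − 441 = 0  ⇒  r_C1 = 21 (r>0 drops 1)
2. [ext C1·C2]  r_C1² + 5r_C1 − 546 = 0  ⇒  r_C1 = 21 (r>0 drops 1)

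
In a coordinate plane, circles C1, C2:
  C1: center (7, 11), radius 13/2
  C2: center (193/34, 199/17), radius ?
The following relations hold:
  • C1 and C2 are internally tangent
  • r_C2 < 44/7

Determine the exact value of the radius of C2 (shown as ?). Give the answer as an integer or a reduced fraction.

1. [int C1,C2]  r_C2² − 13r_C2 + 40 = 0  ⇒  r_C2 = 5 or 8
2. given r_C2 < 44/7: keep 5

5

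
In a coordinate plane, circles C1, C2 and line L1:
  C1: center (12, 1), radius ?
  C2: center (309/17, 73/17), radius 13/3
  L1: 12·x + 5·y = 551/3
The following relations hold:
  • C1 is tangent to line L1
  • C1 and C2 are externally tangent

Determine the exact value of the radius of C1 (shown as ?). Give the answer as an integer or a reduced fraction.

8/3

1. [C1‖L1]  r_C1² − 64/9 = 0  ⇒  r_C1 = 8/3 (r>0 drops 1)
2. [ext C1·C2]  r_C1² + (26/3)r_C1 − 272/9 = 0  ⇒  r_C1 = 8/3 (r>0 drops 1)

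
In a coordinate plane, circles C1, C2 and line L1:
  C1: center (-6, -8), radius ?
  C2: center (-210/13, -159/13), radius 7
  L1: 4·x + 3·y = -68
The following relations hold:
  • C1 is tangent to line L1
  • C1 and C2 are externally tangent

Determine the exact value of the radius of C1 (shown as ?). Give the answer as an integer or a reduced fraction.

4

1. [C1‖L1]  r_C1² − 16 = 0  ⇒  r_C1 = 4 (r>0 drops 1)
2. [ext C1·C2]  r_C1² + 14r_C1 − 72 = 0  ⇒  r_C1 = 4 (r>0 drops 1)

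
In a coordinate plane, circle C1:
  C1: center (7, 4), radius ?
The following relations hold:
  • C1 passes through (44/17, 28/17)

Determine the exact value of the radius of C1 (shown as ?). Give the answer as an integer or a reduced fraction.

1. [C1∋P]  r_C1² − 25 = 0  ⇒  r_C1 = 5 (r>0 drops 1)

5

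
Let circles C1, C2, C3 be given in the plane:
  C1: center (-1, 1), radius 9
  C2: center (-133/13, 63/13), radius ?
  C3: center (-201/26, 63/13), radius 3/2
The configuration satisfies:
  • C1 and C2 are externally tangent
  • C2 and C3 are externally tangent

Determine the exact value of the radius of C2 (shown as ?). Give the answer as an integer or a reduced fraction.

1. [ext C1·C2]  r_C2² + 18r_C2 − 19 = 0  ⇒  r_C2 = 1 (r>0 drops 1)
2. [ext C2·C3]  r_C2² + 3r_C2 − 4 = 0  ⇒  r_C2 = 1 (r>0 drops 1)

1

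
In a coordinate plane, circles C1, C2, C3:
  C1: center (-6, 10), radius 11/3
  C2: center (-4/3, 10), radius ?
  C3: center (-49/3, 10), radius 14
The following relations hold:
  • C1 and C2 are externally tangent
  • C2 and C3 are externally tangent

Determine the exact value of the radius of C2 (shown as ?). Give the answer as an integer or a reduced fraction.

1. [ext C1·C2]  r_C2² + (22/3)r_C2 − 25/3 = 0  ⇒  r_C2 = 1 (r>0 drops 1)
2. [ext C2·C3]  r_C2² + 28r_C2 − 29 = 0  ⇒  r_C2 = 1 (r>0 drops 1)

1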